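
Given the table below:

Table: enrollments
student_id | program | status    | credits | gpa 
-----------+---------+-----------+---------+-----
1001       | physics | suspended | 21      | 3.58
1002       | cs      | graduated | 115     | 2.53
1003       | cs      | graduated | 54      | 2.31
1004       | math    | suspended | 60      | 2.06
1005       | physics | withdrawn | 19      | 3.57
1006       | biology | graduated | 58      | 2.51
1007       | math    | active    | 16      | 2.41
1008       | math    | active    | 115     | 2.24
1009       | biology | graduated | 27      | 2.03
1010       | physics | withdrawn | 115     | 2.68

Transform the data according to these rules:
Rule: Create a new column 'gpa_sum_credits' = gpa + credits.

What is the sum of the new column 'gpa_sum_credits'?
625.92

Step 1: For each record, compute gpa + credits
Example calculations:
  3.58 + 21 = 24.58
  2.53 + 115 = 117.53
  2.31 + 54 = 56.31
  ...
Step 2: Sum all derived values
Step 3: Total = 625.92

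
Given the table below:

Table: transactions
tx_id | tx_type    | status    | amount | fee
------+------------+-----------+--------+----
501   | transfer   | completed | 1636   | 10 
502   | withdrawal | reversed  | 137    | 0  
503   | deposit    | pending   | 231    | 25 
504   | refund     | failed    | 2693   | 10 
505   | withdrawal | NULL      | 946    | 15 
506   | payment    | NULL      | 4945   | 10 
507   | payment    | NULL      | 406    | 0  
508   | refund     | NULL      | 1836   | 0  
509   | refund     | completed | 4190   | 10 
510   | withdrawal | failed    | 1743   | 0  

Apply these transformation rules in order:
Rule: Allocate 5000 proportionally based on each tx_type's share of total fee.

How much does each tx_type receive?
deposit: 1562.5, payment: 625.0, refund: 1250.0, transfer: 625.0, withdrawal: 937.5

Step 1: Calculate total fee = 80
Step 2: Calculate each tx_type's proportion:
  deposit: 25/80 = 31.25% → 1562.5
  payment: 10/80 = 12.50% → 625.0
  refund: 20/80 = 25.00% → 1250.0
  transfer: 10/80 = 12.50% → 625.0
  withdrawal: 15/80 = 18.75% → 937.5
Step 3: Verify: sum of allocations ≈ 5000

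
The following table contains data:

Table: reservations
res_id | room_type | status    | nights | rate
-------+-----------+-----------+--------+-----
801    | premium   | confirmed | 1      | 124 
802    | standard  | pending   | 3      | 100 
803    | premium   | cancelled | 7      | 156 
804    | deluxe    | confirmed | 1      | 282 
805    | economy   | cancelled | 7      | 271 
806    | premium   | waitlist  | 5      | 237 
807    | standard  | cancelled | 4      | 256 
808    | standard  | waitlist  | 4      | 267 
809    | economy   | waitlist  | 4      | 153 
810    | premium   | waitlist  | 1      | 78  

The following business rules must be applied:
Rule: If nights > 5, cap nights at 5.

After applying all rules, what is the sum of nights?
33

Step 1: 2 records have nights > 5
Step 2: These records originally summed to 14
Step 3: After capping: 2 × 5 = 10
Step 4: Unaffected records sum: 23
Step 5: Final sum = 10 + 23 = 33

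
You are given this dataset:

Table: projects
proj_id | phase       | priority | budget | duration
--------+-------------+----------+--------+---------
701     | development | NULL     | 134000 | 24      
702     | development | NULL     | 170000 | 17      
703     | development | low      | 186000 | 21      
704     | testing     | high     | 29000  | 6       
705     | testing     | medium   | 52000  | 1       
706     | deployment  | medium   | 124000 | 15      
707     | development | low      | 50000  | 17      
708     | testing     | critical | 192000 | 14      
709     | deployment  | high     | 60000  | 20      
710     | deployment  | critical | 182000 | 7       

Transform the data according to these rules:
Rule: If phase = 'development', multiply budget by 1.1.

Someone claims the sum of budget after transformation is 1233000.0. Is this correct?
Yes, the result is correct.

Step 1: Calculate the correct sum after transformation
Step 2: Apply multiplier 1.1 to records where phase = 'development'
Step 3: Correct result = 1233000.0
Step 4: Claimed result = 1233000.0
Step 5: 1233000.0 = 1233000.0 ✓
Conclusion: The claimed result is correct.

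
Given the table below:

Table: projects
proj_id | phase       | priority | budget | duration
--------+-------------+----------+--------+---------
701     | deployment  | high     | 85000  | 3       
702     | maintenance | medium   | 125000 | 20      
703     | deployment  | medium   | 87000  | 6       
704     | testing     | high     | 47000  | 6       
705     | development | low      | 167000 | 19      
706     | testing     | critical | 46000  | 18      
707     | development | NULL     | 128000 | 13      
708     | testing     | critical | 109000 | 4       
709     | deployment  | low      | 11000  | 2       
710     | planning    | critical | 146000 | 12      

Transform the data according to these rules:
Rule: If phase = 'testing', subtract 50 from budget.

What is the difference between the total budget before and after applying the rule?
150

Step 1: Original sum of budget = 951000
Step 2: 3 records have phase = 'testing'
Step 3: Each affected record changes by -50
Step 4: Total change = 3 × -50 = -150
Step 5: New sum = 951000 + -150 = 950850
Step 6: Difference = |950850 - 951000| = 150
        (Sum decreased by 150)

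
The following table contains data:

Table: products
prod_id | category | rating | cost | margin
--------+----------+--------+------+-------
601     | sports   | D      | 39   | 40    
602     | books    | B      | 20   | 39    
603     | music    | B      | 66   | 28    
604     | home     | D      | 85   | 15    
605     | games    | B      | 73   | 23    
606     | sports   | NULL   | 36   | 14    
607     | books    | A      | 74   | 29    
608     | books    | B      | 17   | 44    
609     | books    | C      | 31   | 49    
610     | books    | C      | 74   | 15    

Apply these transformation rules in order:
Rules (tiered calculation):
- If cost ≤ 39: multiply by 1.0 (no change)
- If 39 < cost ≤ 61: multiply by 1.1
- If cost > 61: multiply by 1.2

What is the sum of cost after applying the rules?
589.4

Step 1: Tier 1 (cost ≤ 39): 5 records, sum = 143 × 1.0 = 143.0
Step 2: Tier 2 (39 < cost ≤ 61): 0 records, sum = 0 × 1.1 = 0.0
Step 3: Tier 3 (cost > 61): 5 records, sum = 372 × 1.2 = 446.4
Step 4: Final sum = 143.0 + 0.0 + 446.4 = 589.4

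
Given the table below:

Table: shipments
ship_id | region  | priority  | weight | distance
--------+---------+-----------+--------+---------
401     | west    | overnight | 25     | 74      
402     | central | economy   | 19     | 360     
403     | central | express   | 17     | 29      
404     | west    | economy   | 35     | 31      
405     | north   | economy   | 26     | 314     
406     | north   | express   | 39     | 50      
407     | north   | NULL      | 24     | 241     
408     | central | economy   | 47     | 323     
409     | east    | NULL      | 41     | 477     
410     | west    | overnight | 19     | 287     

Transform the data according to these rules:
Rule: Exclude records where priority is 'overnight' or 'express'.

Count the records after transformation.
6

Step 1: Count records to exclude
  - 2 (overnight) + 2 (express) = 4 records
Step 2: Total records: 10
Step 3: Remaining = 10 - 4 = 6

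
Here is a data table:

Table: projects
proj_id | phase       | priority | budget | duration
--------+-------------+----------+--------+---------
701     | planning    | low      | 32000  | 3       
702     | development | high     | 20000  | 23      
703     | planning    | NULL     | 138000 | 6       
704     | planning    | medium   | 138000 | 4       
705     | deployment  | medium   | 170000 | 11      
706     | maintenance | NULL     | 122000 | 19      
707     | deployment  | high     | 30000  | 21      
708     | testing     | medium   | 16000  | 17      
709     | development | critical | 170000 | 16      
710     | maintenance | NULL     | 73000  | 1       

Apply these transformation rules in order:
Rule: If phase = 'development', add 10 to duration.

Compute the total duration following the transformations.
141

Step 1: Count records where phase = 'development': 2
Step 2: Total bonus added: 2 × 10 = 20
Step 3: Original sum of duration: 121
Step 4: Final sum = 121 + 20 = 141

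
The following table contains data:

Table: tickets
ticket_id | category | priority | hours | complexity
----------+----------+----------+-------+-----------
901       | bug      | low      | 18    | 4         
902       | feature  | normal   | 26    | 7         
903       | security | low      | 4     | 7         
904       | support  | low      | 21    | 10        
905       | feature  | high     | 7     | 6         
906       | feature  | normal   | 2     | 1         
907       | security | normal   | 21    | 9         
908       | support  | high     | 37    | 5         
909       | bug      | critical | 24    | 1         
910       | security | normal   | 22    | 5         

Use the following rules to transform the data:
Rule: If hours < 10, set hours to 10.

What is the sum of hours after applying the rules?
199

Step 1: 3 records have hours < 10
Step 2: These records originally summed to 13
Step 3: After setting to minimum: 3 × 10 = 30
Step 4: Unaffected records sum: 169
Step 5: Final sum = 30 + 169 = 199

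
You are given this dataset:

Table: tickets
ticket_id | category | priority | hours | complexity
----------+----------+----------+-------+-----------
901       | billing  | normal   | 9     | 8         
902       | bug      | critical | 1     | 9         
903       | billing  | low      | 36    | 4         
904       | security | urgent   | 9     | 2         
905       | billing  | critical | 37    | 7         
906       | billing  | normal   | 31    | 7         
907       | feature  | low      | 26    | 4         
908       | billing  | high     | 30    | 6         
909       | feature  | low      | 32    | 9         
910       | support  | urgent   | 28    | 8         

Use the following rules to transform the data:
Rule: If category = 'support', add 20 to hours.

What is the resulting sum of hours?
259

Step 1: Count records where category = 'support': 1
Step 2: Total bonus added: 1 × 20 = 20
Step 3: Original sum of hours: 239
Step 4: Final sum = 239 + 20 = 259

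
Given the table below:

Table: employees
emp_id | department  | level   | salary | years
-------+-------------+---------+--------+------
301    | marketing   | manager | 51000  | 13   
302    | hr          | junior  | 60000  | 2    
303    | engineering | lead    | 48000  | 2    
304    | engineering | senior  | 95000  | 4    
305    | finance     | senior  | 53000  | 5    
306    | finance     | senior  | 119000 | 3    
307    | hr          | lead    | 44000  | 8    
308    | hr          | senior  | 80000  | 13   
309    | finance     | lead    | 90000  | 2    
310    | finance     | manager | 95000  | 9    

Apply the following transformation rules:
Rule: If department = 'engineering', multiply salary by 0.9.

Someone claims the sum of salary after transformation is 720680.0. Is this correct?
No, the correct result is 720700.0.

Step 1: Calculate the correct sum after transformation
Step 2: Apply multiplier 0.9 to records where department = 'engineering'
Step 3: Correct result = 720700.0
Step 4: Claimed result = 720680.0
Step 5: 720700.0 ≠ 720680.0
Conclusion: The claimed result is incorrect. The correct answer is 720700.0.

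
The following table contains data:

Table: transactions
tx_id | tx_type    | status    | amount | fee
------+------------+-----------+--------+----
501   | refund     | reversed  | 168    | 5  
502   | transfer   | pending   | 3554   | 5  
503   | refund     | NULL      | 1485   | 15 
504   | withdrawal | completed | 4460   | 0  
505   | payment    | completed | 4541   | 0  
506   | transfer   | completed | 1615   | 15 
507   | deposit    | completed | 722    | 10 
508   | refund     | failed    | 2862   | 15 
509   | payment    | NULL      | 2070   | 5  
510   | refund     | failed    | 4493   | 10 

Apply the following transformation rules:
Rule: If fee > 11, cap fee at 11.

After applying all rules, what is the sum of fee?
68

Step 1: 3 records have fee > 11
Step 2: These records originally summed to 45
Step 3: After capping: 3 × 11 = 33
Step 4: Unaffected records sum: 35
Step 5: Final sum = 33 + 35 = 68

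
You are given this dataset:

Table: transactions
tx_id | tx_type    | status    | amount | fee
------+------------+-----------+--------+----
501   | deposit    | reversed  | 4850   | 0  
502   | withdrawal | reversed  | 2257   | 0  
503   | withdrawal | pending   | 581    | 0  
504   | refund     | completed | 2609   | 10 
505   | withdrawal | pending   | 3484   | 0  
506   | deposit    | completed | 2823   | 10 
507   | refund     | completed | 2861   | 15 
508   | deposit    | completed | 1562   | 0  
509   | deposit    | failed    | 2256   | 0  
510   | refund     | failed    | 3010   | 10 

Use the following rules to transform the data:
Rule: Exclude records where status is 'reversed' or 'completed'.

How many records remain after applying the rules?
4

Step 1: Count records to exclude
  - 2 (reversed) + 4 (completed) = 6 records
Step 2: Total records: 10
Step 3: Remaining = 10 - 6 = 4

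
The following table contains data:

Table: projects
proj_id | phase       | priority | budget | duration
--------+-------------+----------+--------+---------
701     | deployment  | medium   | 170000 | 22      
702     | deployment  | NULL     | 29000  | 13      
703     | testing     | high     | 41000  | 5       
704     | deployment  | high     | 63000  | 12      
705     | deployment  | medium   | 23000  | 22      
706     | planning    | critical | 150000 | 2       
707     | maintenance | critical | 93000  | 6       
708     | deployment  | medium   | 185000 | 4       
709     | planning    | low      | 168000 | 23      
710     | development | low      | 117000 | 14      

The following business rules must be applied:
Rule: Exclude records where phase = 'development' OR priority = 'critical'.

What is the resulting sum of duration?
101

Step 1: Find records where phase = 'development' OR priority = 'critical'
Step 2: 3 records match, summing to 22
Step 3: Original sum: 123
Step 4: Remaining sum = 123 - 22 = 101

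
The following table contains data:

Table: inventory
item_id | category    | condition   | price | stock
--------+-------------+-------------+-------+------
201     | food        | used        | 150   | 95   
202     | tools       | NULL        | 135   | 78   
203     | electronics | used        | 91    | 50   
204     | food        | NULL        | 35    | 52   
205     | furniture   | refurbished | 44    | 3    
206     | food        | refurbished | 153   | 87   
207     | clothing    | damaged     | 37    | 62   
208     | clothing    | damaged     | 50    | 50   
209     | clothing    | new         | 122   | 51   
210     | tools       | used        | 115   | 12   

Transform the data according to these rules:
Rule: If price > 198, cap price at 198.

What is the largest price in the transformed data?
153

Step 1: Original maximum price = 153
Step 2: Check cap of 198 against maximum
Step 3: No records exceed the cap (max 153 <= cap 198), so no capping applies
Step 4: Maximum after transformation = 153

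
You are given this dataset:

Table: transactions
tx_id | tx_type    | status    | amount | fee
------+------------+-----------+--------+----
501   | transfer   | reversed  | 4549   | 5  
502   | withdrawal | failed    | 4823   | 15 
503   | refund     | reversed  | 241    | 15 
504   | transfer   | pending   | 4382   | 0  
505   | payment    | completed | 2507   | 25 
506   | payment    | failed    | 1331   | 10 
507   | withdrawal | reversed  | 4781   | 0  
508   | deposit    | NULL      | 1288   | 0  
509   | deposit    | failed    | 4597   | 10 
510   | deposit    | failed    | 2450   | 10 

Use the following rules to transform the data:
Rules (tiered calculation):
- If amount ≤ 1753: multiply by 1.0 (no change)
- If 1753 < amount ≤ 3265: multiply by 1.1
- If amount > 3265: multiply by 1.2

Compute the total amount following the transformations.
36071.1

Step 1: Tier 1 (amount ≤ 1753): 3 records, sum = 2860 × 1.0 = 2860.0
Step 2: Tier 2 (1753 < amount ≤ 3265): 2 records, sum = 4957 × 1.1 = 5452.7
Step 3: Tier 3 (amount > 3265): 5 records, sum = 23132 × 1.2 = 27758.4
Step 4: Final sum = 2860.0 + 5452.7 + 27758.4 = 36071.1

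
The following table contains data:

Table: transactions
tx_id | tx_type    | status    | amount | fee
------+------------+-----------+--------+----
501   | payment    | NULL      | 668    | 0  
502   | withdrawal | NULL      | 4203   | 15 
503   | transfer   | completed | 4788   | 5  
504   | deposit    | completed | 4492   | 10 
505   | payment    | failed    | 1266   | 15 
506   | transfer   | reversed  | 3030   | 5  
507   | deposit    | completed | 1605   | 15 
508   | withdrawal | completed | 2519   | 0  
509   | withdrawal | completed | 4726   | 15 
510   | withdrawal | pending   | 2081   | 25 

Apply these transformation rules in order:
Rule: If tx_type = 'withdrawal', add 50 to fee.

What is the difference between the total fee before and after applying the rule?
200

Step 1: Original sum of fee = 105
Step 2: 4 records have tx_type = 'withdrawal'
Step 3: Each affected record changes by 50
Step 4: Total change = 4 × 50 = 200
Step 5: New sum = 105 + 200 = 305
Step 6: Difference = |305 - 105| = 200
        (Sum increased by 200)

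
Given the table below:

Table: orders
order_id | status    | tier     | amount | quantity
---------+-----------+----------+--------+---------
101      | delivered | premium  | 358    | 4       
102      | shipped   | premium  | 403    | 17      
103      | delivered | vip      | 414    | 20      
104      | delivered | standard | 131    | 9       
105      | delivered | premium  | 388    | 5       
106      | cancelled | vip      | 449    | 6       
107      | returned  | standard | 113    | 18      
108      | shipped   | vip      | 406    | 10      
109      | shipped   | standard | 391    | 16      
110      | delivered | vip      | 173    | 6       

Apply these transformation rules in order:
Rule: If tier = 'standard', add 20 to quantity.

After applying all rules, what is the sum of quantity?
171

Step 1: Count records where tier = 'standard': 3
Step 2: Total bonus added: 3 × 20 = 60
Step 3: Original sum of quantity: 111
Step 4: Final sum = 111 + 60 = 171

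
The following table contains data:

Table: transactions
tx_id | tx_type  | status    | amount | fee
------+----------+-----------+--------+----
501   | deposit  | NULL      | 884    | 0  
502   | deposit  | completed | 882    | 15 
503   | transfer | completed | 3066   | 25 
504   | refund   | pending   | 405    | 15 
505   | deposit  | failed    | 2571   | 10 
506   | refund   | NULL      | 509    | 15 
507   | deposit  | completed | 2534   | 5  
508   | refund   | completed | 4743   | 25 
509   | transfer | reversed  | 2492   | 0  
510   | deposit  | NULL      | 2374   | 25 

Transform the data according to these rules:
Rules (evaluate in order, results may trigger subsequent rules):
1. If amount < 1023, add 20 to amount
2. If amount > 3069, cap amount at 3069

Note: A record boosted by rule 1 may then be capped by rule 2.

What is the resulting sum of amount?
18866

Step 1: Apply rule 1 to records with amount < 1023
  - 4 records get bonus of 20
  - Of these, 0 records then exceed 3069 and get capped
Step 2: Apply rule 2 to records with amount > 3069
  - 1 records (original) are capped
Step 3: Calculate final sum = 18866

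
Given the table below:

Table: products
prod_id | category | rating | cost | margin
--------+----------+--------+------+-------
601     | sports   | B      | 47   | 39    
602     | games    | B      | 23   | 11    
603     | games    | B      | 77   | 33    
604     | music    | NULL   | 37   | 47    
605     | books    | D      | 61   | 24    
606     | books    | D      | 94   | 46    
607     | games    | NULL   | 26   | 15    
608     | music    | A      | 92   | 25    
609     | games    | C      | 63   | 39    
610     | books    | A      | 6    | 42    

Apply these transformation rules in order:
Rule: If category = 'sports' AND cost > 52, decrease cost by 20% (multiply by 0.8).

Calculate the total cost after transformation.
526

Step 1: Find records where category = 'sports' AND cost > 52
Step 2: 0 records match, summing to 0
Step 3: After multiplier: 0 × 0.8 = 0.0
Step 4: Unaffected records sum: 526
Step 5: Final sum = 0.0 + 526 = 526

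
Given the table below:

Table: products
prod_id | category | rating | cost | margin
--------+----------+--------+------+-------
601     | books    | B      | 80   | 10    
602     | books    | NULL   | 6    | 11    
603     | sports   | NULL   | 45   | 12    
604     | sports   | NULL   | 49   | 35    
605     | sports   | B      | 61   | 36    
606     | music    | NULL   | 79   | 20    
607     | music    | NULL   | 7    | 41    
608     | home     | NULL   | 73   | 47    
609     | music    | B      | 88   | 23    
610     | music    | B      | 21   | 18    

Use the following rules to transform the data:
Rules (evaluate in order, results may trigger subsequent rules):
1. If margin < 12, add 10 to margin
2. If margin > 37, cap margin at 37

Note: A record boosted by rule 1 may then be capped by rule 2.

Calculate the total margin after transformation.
259

Step 1: Apply rule 1 to records with margin < 12
  - 2 records get bonus of 10
  - Of these, 0 records then exceed 37 and get capped
Step 2: Apply rule 2 to records with margin > 37
  - 2 records (original) are capped
Step 3: Calculate final sum = 259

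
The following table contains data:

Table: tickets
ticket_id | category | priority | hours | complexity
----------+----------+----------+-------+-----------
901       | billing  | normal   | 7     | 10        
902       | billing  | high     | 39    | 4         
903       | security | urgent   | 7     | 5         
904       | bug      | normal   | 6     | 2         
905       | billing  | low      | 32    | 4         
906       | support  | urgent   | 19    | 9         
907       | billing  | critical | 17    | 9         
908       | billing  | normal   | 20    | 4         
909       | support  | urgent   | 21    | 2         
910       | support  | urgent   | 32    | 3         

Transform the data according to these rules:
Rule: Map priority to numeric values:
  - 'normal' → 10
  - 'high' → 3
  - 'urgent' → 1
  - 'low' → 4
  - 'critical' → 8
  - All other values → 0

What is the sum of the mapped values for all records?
49

Step 1: Apply mapping to each record
Step 2: Count by status:
  'normal': 3 records × 10 = 30
  'high': 1 records × 3 = 3
  'urgent': 4 records × 1 = 4
  'low': 1 records × 4 = 4
  'critical': 1 records × 8 = 8
Step 3: Sum all mapped values = 49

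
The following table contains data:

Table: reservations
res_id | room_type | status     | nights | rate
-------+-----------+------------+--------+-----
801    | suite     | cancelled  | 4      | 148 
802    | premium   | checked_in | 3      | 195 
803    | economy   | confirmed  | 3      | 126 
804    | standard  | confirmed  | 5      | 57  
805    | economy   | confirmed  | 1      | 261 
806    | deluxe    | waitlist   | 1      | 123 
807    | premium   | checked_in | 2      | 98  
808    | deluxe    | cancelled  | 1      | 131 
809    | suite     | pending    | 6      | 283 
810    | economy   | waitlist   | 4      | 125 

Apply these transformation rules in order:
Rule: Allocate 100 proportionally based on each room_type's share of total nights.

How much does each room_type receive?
deluxe: 6.67, economy: 26.67, premium: 16.67, standard: 16.67, suite: 33.33

Step 1: Calculate total nights = 30
Step 2: Calculate each room_type's proportion:
  deluxe: 2/30 = 6.67% → 6.67
  economy: 8/30 = 26.67% → 26.67
  premium: 5/30 = 16.67% → 16.67
  standard: 5/30 = 16.67% → 16.67
  suite: 10/30 = 33.33% → 33.33
Step 3: Verify: sum of allocations ≈ 100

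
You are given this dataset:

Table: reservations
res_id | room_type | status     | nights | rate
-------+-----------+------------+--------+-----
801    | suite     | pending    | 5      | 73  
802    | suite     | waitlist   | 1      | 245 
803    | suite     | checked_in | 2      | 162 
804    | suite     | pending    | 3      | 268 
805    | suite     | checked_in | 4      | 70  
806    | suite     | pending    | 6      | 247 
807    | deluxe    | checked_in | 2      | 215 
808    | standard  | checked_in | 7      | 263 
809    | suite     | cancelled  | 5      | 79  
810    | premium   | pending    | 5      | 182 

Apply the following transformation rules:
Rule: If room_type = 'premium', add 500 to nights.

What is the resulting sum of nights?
540

Step 1: Count records where room_type = 'premium': 1
Step 2: Total bonus added: 1 × 500 = 500
Step 3: Original sum of nights: 40
Step 4: Final sum = 40 + 500 = 540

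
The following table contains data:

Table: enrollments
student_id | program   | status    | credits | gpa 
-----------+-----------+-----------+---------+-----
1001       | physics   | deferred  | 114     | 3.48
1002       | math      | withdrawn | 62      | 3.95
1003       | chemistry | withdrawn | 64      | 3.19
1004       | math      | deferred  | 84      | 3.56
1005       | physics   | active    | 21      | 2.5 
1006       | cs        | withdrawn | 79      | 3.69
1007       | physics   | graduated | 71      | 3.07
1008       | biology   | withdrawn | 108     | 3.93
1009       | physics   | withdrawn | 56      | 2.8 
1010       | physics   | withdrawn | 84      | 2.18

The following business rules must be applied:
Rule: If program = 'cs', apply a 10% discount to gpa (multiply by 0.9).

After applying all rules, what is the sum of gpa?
31.98

Step 1: Records with program = 'cs' have total gpa = 3.69
Step 2: Apply multiplier: 3.69 × 0.9 = 3.32
Step 3: Other records total: 28.66
Step 4: Final sum = 3.32 + 28.66 = 31.98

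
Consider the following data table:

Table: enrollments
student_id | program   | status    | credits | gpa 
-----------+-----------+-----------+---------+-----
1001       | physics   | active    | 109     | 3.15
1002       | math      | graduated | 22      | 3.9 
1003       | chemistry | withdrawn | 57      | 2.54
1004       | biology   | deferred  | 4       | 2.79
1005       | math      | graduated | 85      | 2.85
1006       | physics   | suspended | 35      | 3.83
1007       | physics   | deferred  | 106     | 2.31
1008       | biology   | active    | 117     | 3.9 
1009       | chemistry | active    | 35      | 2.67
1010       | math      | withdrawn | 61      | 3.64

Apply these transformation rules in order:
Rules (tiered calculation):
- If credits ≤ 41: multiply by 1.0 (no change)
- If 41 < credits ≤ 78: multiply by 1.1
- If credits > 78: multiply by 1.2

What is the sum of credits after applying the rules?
726.2

Step 1: Tier 1 (credits ≤ 41): 4 records, sum = 96 × 1.0 = 96.0
Step 2: Tier 2 (41 < credits ≤ 78): 2 records, sum = 118 × 1.1 = 129.8
Step 3: Tier 3 (credits > 78): 4 records, sum = 417 × 1.2 = 500.4
Step 4: Final sum = 96.0 + 129.8 + 500.4 = 726.2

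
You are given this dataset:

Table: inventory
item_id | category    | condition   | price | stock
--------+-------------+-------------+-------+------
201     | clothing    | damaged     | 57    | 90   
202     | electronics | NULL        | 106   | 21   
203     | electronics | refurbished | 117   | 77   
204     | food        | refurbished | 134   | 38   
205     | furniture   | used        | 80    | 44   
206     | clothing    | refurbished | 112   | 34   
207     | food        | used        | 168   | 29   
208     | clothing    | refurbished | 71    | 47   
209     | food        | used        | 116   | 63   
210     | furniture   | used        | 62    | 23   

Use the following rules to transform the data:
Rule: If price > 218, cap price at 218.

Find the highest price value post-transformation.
168

Step 1: Original maximum price = 168
Step 2: Check cap of 218 against maximum
Step 3: No records exceed the cap (max 168 <= cap 218), so no capping applies
Step 4: Maximum after transformation = 168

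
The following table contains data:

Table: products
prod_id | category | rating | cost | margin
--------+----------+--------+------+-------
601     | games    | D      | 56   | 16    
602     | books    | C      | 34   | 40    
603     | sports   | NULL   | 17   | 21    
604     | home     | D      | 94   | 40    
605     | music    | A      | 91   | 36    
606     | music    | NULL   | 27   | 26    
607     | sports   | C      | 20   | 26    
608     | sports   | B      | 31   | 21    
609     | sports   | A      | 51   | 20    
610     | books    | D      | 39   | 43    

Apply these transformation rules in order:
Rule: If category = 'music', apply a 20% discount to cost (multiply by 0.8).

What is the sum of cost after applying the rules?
436.4

Step 1: Records with category = 'music' have total cost = 118
Step 2: Apply multiplier: 118 × 0.8 = 94.4
Step 3: Other records total: 342
Step 4: Final sum = 94.4 + 342 = 436.4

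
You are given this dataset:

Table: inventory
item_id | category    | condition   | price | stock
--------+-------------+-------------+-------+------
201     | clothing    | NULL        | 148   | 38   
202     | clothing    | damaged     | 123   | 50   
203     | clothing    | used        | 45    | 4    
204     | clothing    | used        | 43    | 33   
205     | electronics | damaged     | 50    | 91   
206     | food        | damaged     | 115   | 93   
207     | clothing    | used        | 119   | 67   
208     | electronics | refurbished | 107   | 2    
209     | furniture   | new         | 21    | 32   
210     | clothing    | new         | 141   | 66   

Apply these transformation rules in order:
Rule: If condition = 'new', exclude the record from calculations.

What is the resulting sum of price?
750

Step 1: Identify records where condition = 'new'
Step 2: The excluded records sum to 162
Step 3: Original total price = 912
Step 4: Remaining total = 912 - 162 = 750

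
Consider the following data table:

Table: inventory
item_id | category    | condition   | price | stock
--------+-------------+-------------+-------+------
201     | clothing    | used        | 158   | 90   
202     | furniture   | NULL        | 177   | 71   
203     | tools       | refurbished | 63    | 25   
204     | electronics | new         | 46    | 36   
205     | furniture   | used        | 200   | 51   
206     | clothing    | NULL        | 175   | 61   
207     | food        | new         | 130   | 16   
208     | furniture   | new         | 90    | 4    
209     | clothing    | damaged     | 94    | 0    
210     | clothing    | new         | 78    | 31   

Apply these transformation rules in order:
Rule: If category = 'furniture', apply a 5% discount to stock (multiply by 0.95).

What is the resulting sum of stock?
378.7

Step 1: Records with category = 'furniture' have total stock = 126
Step 2: Apply multiplier: 126 × 0.95 = 119.7
Step 3: Other records total: 259
Step 4: Final sum = 119.7 + 259 = 378.7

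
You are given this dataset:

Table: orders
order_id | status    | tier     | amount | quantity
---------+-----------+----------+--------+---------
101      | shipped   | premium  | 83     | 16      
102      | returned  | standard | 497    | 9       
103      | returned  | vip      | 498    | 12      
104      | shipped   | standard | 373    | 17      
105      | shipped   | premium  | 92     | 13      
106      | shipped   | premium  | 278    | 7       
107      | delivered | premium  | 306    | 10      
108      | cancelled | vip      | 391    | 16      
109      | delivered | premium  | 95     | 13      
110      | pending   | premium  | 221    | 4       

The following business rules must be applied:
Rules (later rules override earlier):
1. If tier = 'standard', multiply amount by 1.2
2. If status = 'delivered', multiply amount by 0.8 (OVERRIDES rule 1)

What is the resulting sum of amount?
2927.8

Step 1: Rule 2 takes priority for records with status = 'delivered'
  - 2 records: 401 × 0.8 = 320.8
Step 2: Rule 1 applies to remaining records with tier = 'standard'
  - 2 records: 870 × 1.2 = 1044.0
Step 3: Other records unchanged: 1563
Step 4: Final sum = 320.8 + 1044.0 + 1563 = 2927.8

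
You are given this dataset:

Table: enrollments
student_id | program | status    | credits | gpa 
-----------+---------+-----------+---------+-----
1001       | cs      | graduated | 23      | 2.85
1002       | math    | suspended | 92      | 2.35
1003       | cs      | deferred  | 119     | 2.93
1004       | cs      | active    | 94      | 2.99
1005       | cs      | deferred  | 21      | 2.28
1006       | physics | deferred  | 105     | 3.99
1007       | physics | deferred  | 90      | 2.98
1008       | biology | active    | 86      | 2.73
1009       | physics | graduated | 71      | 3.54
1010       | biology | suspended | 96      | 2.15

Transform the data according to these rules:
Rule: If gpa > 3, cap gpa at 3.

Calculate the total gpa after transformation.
27.26

Step 1: 2 records have gpa > 3
Step 2: These records originally summed to 7.53
Step 3: After capping: 2 × 3 = 6
Step 4: Unaffected records sum: 21.26
Step 5: Final sum = 6 + 21.26 = 27.26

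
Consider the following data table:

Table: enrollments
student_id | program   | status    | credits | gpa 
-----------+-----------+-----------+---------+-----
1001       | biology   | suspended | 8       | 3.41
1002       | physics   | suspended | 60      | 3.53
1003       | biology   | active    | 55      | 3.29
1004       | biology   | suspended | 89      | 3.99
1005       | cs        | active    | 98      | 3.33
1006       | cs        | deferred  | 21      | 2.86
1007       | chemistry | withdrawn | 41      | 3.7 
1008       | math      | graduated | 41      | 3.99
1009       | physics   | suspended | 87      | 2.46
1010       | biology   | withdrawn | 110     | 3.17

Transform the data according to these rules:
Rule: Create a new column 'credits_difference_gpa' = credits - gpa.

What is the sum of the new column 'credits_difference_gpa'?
576.27

Step 1: For each record, compute credits - gpa
Example calculations:
  8 - 3.41 = 4.59
  60 - 3.53 = 56.47
  55 - 3.29 = 51.71
  ...
Step 2: Sum all derived values
Step 3: Total = 576.27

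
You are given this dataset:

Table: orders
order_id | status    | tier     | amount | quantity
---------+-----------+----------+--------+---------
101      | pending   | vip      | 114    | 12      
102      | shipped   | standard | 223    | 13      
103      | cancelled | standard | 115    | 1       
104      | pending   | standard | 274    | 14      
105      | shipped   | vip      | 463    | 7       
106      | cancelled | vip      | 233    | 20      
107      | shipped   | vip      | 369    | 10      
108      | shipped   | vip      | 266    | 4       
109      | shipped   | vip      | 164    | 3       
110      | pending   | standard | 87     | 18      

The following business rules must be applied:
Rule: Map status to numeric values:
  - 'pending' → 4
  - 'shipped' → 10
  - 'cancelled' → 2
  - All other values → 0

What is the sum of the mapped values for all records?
66

Step 1: Apply mapping to each record
Step 2: Count by status:
  'pending': 3 records × 4 = 12
  'shipped': 5 records × 10 = 50
  'cancelled': 2 records × 2 = 4
Step 3: Sum all mapped values = 66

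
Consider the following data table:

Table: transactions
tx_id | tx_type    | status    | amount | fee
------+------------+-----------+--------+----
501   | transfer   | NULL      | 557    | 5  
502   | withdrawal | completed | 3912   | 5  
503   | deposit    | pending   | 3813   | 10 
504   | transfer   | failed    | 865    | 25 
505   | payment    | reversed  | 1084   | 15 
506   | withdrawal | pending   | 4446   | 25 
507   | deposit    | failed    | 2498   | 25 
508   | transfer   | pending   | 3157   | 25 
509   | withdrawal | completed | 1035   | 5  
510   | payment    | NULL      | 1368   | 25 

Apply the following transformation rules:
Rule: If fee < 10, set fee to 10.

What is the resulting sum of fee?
180

Step 1: 3 records have fee < 10
Step 2: These records originally summed to 15
Step 3: After setting to minimum: 3 × 10 = 30
Step 4: Unaffected records sum: 150
Step 5: Final sum = 30 + 150 = 180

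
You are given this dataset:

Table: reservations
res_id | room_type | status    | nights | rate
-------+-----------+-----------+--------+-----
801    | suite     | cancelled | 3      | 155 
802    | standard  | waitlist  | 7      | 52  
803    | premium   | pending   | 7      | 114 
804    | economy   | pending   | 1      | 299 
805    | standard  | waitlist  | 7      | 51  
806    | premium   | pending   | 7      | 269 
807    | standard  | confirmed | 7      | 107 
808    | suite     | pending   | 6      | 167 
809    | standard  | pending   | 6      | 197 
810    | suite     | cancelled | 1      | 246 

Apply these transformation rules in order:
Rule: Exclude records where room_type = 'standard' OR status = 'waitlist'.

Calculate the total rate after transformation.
1250

Step 1: Find records where room_type = 'standard' OR status = 'waitlist'
Step 2: 4 records match, summing to 407
Step 3: Original sum: 1657
Step 4: Remaining sum = 1657 - 407 = 1250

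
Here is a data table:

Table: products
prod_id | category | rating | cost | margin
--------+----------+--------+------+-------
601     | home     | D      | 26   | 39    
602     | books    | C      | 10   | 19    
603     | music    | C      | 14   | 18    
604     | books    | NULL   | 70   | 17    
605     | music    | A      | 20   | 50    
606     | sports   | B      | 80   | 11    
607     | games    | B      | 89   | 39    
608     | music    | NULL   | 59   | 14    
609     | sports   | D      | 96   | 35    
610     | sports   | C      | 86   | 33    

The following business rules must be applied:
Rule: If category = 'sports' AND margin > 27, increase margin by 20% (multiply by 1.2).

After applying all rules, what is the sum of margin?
288.6

Step 1: Find records where category = 'sports' AND margin > 27
Step 2: 2 records match, summing to 68
Step 3: After multiplier: 68 × 1.2 = 81.6
Step 4: Unaffected records sum: 207
Step 5: Final sum = 81.6 + 207 = 288.6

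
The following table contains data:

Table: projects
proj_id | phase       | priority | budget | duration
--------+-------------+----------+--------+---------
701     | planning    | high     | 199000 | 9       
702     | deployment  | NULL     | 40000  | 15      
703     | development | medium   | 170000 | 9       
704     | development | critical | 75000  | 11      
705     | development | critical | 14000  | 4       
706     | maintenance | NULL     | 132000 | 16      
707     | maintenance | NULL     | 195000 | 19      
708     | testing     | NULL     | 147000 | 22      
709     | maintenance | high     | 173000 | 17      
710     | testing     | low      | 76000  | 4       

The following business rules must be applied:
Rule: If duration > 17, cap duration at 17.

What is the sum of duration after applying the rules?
119

Step 1: 2 records have duration > 17
Step 2: These records originally summed to 41
Step 3: After capping: 2 × 17 = 34
Step 4: Unaffected records sum: 85
Step 5: Final sum = 34 + 85 = 119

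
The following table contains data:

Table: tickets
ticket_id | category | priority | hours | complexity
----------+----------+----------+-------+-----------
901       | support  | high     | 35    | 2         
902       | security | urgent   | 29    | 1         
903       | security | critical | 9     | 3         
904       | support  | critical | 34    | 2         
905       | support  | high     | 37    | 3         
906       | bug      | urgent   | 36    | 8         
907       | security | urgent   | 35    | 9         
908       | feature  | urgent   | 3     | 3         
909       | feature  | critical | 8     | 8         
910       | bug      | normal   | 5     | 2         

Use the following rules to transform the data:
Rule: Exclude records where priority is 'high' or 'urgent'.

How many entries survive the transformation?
4

Step 1: Count records to exclude
  - 2 (high) + 4 (urgent) = 6 records
Step 2: Total records: 10
Step 3: Remaining = 10 - 6 = 4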